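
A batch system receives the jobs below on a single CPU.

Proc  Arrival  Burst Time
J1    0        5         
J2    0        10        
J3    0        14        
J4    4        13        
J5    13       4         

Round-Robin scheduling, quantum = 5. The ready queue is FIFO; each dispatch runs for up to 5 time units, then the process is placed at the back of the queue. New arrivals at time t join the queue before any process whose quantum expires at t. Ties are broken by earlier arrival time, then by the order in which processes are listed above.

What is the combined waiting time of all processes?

Timeline: | J1 0-5 | J2 5-10 | J3 10-15 | J4 15-20 | J2 20-25 | J5 25-29 | J3 29-34 | J4 34-39 | J3 39-43 | J4 43-46 |
Completion: J1=5  J2=25  J3=43  J4=46  J5=29
Waiting = turnaround − burst: J1=0, J2=15, J3=29, J4=29, J5=12
Total waiting = 0 + 15 + 29 + 29 + 12 = 85

85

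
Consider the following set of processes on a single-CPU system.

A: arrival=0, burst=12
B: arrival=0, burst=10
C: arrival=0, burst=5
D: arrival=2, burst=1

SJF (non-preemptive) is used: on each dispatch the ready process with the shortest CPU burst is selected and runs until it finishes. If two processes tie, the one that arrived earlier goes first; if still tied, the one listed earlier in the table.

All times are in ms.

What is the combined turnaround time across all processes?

53

Timeline: | C 0-5 | D 5-6 | B 6-16 | A 16-28 |
Completion: A=28  B=16  C=5  D=6
Turnaround (C−A): A=28  B=16  C=5  D=4
Turnaround = completion − arrival: A=28, B=16, C=5, D=4
Total turnaround = 28 + 16 + 5 + 4 = 53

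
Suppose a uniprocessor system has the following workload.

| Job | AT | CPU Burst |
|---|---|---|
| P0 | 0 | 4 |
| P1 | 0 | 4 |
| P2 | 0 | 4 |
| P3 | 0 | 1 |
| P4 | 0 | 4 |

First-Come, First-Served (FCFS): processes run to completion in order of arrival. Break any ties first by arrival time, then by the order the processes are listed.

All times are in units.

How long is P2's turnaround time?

Schedule: | P0 0-4 | P1 4-8 | P2 8-12 | P3 12-13 | P4 13-17 |
Completion: P0=4  P1=8  P2=12  P3=13  P4=17
Turnaround (C−A): P0=4  P1=8  P2=12  P3=13  P4=17
Turnaround(P2) = completion − arrival = 12 − 0 = 12

12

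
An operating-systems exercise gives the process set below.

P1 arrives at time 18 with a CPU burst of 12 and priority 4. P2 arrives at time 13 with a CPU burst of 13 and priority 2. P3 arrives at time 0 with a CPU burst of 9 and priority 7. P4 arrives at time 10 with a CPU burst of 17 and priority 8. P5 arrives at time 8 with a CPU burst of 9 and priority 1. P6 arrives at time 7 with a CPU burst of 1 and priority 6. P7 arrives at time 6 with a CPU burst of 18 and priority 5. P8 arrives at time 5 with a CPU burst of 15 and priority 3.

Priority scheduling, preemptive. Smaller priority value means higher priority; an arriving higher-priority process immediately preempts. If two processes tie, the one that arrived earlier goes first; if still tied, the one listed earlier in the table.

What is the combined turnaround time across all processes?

392

Gantt: | P3 0-5 | P8 5-8 | P5 8-17 | P2 17-30 | P8 30-42 | P1 42-54 | P7 54-72 | P6 72-73 | P3 73-77 | P4 77-94 |
Completion: P1=54  P2=30  P3=77  P4=94  P5=17  P6=73  P7=72  P8=42
Turnaround = completion − arrival: P1=36, P2=17, P3=77, P4=84, P5=9, P6=66, P7=66, P8=37
Total turnaround = 36 + 17 + 77 + 84 + 9 + 66 + 66 + 37 = 392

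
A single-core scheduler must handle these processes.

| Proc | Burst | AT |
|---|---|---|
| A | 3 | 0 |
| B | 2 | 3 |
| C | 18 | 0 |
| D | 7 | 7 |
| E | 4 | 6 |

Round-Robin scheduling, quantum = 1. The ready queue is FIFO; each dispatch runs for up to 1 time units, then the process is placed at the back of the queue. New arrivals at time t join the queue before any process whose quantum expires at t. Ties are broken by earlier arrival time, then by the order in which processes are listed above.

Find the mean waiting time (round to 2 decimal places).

8.20

Schedule: | A 0-1 | C 1-2 | A 2-3 | C 3-4 | B 4-5 | A 5-6 | C 6-7 | B 7-8 | E 8-9 | D 9-10 | C 10-11 | E 11-12 | D 12-13 | C 13-14 | E 14-15 | D 15-16 | C 16-17 | E 17-18 | D 18-19 | C 19-20 | D 20-21 | C 21-22 | D 22-23 | C 23-24 | D 24-25 | C 25-34 |
Completion: A=6  B=8  C=34  D=25  E=18
Turnaround (C−A): A=6  B=5  C=34  D=18  E=12
Waiting times: A=3, B=3, C=16, D=11, E=8
Average waiting = (3+3+16+11+8) / 5 = 41/5 = 8.20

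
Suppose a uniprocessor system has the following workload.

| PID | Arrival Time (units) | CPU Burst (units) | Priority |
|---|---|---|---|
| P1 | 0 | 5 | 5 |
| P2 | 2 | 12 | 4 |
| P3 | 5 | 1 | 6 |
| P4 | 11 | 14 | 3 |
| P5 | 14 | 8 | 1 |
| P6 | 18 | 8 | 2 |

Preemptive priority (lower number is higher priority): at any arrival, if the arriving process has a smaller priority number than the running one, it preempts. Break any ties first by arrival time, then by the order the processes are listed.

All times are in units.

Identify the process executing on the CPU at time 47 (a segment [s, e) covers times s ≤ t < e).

Schedule: | P1 0-2 | P2 2-11 | P4 11-14 | P5 14-22 | P6 22-30 | P4 30-41 | P2 41-44 | P1 44-47 | P3 47-48 |
Completion: P1=47  P2=44  P3=48  P4=41  P5=22  P6=30

P3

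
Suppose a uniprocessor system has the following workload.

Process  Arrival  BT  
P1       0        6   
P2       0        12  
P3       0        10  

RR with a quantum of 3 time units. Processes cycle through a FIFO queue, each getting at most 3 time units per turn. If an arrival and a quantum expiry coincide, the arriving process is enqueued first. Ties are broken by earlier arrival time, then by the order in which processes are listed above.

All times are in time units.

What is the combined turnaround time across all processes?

Timeline: | P1 0-3 | P2 3-6 | P3 6-9 | P1 9-12 | P2 12-15 | P3 15-18 | P2 18-21 | P3 21-24 | P2 24-27 | P3 27-28 |
Completion: P1=12  P2=27  P3=28
Turnaround (C−A): P1=12  P2=27  P3=28
Turnaround = completion − arrival: P1=12, P2=27, P3=28
Total turnaround = 12 + 27 + 28 = 67

67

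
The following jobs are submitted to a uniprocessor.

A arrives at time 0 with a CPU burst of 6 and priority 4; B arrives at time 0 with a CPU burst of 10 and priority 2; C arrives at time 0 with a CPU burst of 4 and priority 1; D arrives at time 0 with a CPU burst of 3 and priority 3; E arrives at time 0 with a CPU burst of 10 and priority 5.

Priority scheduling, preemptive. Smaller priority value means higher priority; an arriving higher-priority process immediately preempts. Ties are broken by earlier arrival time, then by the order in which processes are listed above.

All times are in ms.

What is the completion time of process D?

17

Timeline: | C 0-4 | B 4-14 | D 14-17 | A 17-23 | E 23-33 |
Completion: A=23  B=14  C=4  D=17  E=33
Turnaround (C−A): A=23  B=14  C=4  D=17  E=33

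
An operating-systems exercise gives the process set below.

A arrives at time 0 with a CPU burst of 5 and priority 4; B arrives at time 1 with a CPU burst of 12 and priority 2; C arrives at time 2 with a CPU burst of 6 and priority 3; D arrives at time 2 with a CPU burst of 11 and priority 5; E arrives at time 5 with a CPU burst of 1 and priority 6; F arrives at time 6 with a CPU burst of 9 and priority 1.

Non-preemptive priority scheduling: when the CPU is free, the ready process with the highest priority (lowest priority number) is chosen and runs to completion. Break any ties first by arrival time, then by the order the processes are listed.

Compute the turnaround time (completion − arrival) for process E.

39

Timeline: | A 0-5 | B 5-17 | F 17-26 | C 26-32 | D 32-43 | E 43-44 |
Completion: A=5  B=17  C=32  D=43  E=44  F=26
Turnaround (C−A): A=5  B=16  C=30  D=41  E=39  F=20
Turnaround(E) = completion − arrival = 44 − 5 = 39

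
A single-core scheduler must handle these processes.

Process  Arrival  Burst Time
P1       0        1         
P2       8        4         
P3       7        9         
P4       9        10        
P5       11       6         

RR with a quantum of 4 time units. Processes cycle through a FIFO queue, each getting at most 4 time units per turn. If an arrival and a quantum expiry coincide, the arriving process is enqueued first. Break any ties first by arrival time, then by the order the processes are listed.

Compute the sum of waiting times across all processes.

Timeline: | P1 0-1 | idle 1-7 | P3 7-11 | P2 11-15 | P4 15-19 | P5 19-23 | P3 23-27 | P4 27-31 | P5 31-33 | P3 33-34 | P4 34-36 |
Completion: P1=1  P2=15  P3=34  P4=36  P5=33
Turnaround (C−A): P1=1  P2=7  P3=27  P4=27  P5=22
Waiting = turnaround − burst: P1=0, P2=3, P3=18, P4=17, P5=16
Total waiting = 0 + 3 + 18 + 17 + 16 = 54

54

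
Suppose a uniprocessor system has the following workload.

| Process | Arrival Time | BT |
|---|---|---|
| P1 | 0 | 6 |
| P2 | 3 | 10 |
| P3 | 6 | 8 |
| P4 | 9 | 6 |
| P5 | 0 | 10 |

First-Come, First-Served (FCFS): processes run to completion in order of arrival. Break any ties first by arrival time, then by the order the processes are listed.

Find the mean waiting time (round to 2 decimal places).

Timeline: | P1 0-6 | P5 6-16 | P2 16-26 | P3 26-34 | P4 34-40 |
Completion: P1=6  P2=26  P3=34  P4=40  P5=16
Turnaround (C−A): P1=6  P2=23  P3=28  P4=31  P5=16
Waiting times: P1=0, P2=13, P3=20, P4=25, P5=6
Average waiting = (0+13+20+25+6) / 5 = 64/5 = 12.80

12.80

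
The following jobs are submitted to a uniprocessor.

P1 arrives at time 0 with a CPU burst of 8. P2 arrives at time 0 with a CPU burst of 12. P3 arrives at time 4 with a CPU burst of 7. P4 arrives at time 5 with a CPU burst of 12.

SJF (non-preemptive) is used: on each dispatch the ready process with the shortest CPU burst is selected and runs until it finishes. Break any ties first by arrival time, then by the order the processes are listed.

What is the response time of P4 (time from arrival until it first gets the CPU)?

Timeline: | P1 0-8 | P3 8-15 | P2 15-27 | P4 27-39 |
Completion: P1=8  P2=27  P3=15  P4=39
Response(P4) = first start − arrival = 27 − 5 = 22

22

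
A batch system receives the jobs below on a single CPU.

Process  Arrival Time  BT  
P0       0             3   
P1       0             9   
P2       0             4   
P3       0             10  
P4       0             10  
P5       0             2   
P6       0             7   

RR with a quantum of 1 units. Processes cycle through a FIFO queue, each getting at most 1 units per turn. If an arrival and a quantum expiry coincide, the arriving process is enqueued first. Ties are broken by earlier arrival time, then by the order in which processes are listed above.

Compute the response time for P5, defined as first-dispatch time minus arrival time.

Timeline: | P0 0-1 | P1 1-2 | P2 2-3 | P3 3-4 | P4 4-5 | P5 5-6 | P6 6-7 | P0 7-8 | P1 8-9 | P2 9-10 | P3 10-11 | P4 11-12 | P5 12-13 | P6 13-14 | P0 14-15 | P1 15-16 | P2 16-17 | P3 17-18 | P4 18-19 | P6 19-20 | P1 20-21 | P2 21-22 | P3 22-23 | P4 23-24 | P6 24-25 | P1 25-26 | P3 26-27 | P4 27-28 | P6 28-29 | P1 29-30 | P3 30-31 | P4 31-32 | P6 32-33 | P1 33-34 | P3 34-35 | P4 35-36 | P6 36-37 | P1 37-38 | P3 38-39 | P4 39-40 | P1 40-41 | P3 41-42 | P4 42-43 | P3 43-44 | P4 44-45 |
Completion: P0=15  P1=41  P2=22  P3=44  P4=45  P5=13  P6=37
Turnaround (C−A): P0=15  P1=41  P2=22  P3=44  P4=45  P5=13  P6=37
Response(P5) = first start − arrival = 5 − 0 = 5

5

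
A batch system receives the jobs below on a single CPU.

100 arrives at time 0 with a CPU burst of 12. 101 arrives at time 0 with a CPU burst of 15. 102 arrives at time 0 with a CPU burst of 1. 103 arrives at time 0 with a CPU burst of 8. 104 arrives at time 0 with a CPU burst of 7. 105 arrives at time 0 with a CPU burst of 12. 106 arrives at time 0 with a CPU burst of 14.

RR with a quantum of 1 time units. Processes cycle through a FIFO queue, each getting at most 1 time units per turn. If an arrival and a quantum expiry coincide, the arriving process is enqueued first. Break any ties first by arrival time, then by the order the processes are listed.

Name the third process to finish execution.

103

Timeline: | 100 0-1 | 101 1-2 | 102 2-3 | 103 3-4 | 104 4-5 | 105 5-6 | 106 6-7 | 100 7-8 | 101 8-9 | 103 9-10 | 104 10-11 | 105 11-12 | 106 12-13 | 100 13-14 | 101 14-15 | 103 15-16 | 104 16-17 | 105 17-18 | 106 18-19 | 100 19-20 | 101 20-21 | 103 21-22 | 104 22-23 | 105 23-24 | 106 24-25 | 100 25-26 | 101 26-27 | 103 27-28 | 104 28-29 | 105 29-30 | 106 30-31 | 100 31-32 | 101 32-33 | 103 33-34 | 104 34-35 | 105 35-36 | 106 36-37 | 100 37-38 | 101 38-39 | 103 39-40 | 104 40-41 | 105 41-42 | 106 42-43 | 100 43-44 | 101 44-45 | 103 45-46 | 105 46-47 | 106 47-48 | 100 48-49 | 101 49-50 | 105 50-51 | 106 51-52 | 100 52-53 | 101 53-54 | 105 54-55 | 106 55-56 | 100 56-57 | 101 57-58 | 105 58-59 | 106 59-60 | 100 60-61 | 101 61-62 | 105 62-63 | 106 63-64 | 101 64-65 | 106 65-66 | 101 66-67 | 106 67-68 | 101 68-69 |
Completion: 100=61  101=69  102=3  103=46  104=41  105=63  106=68
Turnaround (C−A): 100=61  101=69  102=3  103=46  104=41  105=63  106=68
Finish order: 102 → 104 → 103 → 100 → 105 → 106 → 101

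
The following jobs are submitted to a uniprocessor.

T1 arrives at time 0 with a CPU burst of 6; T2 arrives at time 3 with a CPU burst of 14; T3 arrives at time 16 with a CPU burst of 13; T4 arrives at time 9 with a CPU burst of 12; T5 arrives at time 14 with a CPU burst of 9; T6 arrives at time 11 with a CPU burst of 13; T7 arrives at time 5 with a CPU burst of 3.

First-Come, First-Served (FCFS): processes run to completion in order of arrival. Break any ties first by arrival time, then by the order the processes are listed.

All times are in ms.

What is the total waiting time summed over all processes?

131

Gantt: | T1 0-6 | T2 6-20 | T7 20-23 | T4 23-35 | T6 35-48 | T5 48-57 | T3 57-70 |
Completion: T1=6  T2=20  T3=70  T4=35  T5=57  T6=48  T7=23
Turnaround (C−A): T1=6  T2=17  T3=54  T4=26  T5=43  T6=37  T7=18
Waiting = turnaround − burst: T1=0, T2=3, T3=41, T4=14, T5=34, T6=24, T7=15
Total waiting = 0 + 3 + 41 + 14 + 34 + 24 + 15 = 131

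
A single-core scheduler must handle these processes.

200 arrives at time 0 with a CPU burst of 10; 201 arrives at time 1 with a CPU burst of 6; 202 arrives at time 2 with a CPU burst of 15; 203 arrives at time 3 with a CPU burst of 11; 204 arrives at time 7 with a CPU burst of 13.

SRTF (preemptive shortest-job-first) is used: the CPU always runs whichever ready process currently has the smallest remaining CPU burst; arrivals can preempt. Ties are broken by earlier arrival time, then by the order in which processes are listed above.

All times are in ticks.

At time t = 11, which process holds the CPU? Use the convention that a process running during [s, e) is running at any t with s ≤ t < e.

Gantt: | 200 0-1 | 201 1-7 | 200 7-16 | 203 16-27 | 204 27-40 | 202 40-55 |
Completion: 200=16  201=7  202=55  203=27  204=40
Turnaround (C−A): 200=16  201=6  202=53  203=24  204=33

200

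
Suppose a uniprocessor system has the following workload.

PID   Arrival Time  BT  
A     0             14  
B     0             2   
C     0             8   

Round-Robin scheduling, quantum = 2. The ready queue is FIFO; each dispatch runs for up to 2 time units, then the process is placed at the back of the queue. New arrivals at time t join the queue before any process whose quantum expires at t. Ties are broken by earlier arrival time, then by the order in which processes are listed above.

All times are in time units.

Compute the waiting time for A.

10

Timeline: | A 0-2 | B 2-4 | C 4-6 | A 6-8 | C 8-10 | A 10-12 | C 12-14 | A 14-16 | C 16-18 | A 18-24 |
Completion: A=24  B=4  C=18
Waiting(A) = turnaround − burst = 24 − 14 = 10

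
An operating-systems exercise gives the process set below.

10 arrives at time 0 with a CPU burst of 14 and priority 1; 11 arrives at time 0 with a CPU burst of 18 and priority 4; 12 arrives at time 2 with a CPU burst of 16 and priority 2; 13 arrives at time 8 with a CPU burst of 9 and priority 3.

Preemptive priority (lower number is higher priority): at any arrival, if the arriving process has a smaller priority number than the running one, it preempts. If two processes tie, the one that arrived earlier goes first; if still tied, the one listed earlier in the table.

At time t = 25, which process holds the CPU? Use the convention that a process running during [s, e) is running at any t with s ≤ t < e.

Timeline: | 10 0-14 | 12 14-30 | 13 30-39 | 11 39-57 |
Completion: 10=14  11=57  12=30  13=39
Turnaround (C−A): 10=14  11=57  12=28  13=31

12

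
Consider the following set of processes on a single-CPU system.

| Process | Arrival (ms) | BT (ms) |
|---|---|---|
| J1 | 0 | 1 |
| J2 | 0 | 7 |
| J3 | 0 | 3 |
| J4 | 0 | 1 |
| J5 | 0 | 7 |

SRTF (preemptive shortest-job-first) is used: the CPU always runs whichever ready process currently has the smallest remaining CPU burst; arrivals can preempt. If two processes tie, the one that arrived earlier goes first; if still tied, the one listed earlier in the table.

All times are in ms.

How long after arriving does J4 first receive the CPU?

Schedule: | J1 0-1 | J4 1-2 | J3 2-5 | J2 5-12 | J5 12-19 |
Completion: J1=1  J2=12  J3=5  J4=2  J5=19
Response(J4) = first start − arrival = 1 − 0 = 1

1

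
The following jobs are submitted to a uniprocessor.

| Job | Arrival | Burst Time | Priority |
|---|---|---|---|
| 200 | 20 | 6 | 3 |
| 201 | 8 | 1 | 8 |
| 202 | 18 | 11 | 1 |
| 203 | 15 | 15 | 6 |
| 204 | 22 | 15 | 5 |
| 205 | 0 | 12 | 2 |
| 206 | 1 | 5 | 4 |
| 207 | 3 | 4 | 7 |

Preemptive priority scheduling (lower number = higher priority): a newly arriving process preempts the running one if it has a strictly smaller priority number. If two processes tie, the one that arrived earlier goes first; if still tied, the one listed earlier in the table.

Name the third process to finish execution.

Gantt: | 205 0-12 | 206 12-17 | 203 17-18 | 202 18-29 | 200 29-35 | 204 35-50 | 203 50-64 | 207 64-68 | 201 68-69 |
Completion: 200=35  201=69  202=29  203=64  204=50  205=12  206=17  207=68
Turnaround (C−A): 200=15  201=61  202=11  203=49  204=28  205=12  206=16  207=65
Finish order: 205 → 206 → 202 → 200 → 204 → 203 → 207 → 201

202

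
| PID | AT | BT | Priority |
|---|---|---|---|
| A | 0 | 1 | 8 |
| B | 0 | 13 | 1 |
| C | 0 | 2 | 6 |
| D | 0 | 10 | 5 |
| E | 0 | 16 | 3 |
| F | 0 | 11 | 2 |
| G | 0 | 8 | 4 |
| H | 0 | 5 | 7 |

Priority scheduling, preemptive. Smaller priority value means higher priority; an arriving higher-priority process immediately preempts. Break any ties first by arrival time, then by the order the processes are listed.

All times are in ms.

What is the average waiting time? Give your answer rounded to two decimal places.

38.50

Schedule: | B 0-13 | F 13-24 | E 24-40 | G 40-48 | D 48-58 | C 58-60 | H 60-65 | A 65-66 |
Completion: A=66  B=13  C=60  D=58  E=40  F=24  G=48  H=65
Turnaround (C−A): A=66  B=13  C=60  D=58  E=40  F=24  G=48  H=65
Waiting times: A=65, B=0, C=58, D=48, E=24, F=13, G=40, H=60
Average waiting = (65+0+58+48+24+13+40+60) / 8 = 308/8 = 38.50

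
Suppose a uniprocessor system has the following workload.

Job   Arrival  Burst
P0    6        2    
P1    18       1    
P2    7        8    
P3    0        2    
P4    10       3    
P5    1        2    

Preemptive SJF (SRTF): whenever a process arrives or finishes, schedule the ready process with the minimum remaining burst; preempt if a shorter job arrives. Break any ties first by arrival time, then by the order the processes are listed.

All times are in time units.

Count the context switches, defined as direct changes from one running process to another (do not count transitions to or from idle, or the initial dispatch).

5

Schedule: | P3 0-2 | P5 2-4 | idle 4-6 | P0 6-8 | P2 8-10 | P4 10-13 | P2 13-19 | P1 19-20 |
Completion: P0=8  P1=20  P2=19  P3=2  P4=13  P5=4
Turnaround (C−A): P0=2  P1=2  P2=12  P3=2  P4=3  P5=3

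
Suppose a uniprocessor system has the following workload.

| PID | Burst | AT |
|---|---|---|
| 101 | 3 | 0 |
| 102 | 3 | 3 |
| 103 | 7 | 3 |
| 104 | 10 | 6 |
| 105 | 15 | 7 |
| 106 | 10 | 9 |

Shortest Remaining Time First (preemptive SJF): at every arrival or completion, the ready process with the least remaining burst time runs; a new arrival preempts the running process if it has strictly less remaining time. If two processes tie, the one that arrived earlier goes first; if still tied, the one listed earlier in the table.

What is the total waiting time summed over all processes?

50

Schedule: | 101 0-3 | 102 3-6 | 103 6-13 | 104 13-23 | 106 23-33 | 105 33-48 |
Completion: 101=3  102=6  103=13  104=23  105=48  106=33
Turnaround (C−A): 101=3  102=3  103=10  104=17  105=41  106=24
Waiting = turnaround − burst: 101=0, 102=0, 103=3, 104=7, 105=26, 106=14
Total waiting = 0 + 0 + 3 + 7 + 26 + 14 = 50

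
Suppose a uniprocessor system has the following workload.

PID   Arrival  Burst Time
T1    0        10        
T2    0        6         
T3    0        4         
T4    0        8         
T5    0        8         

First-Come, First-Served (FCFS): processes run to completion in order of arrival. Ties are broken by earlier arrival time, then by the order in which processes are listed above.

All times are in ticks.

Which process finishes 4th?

T4

Timeline: | T1 0-10 | T2 10-16 | T3 16-20 | T4 20-28 | T5 28-36 |
Completion: T1=10  T2=16  T3=20  T4=28  T5=36
Finish order: T1 → T2 → T3 → T4 → T5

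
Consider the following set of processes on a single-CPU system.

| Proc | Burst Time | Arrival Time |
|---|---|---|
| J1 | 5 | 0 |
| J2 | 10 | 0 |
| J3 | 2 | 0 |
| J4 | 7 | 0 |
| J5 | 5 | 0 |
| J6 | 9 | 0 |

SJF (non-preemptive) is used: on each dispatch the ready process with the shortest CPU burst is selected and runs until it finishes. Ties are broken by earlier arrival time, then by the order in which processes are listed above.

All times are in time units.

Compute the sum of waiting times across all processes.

68

Schedule: | J3 0-2 | J1 2-7 | J5 7-12 | J4 12-19 | J6 19-28 | J2 28-38 |
Completion: J1=7  J2=38  J3=2  J4=19  J5=12  J6=28
Turnaround (C−A): J1=7  J2=38  J3=2  J4=19  J5=12  J6=28
Waiting = turnaround − burst: J1=2, J2=28, J3=0, J4=12, J5=7, J6=19
Total waiting = 2 + 28 + 0 + 12 + 7 + 19 = 68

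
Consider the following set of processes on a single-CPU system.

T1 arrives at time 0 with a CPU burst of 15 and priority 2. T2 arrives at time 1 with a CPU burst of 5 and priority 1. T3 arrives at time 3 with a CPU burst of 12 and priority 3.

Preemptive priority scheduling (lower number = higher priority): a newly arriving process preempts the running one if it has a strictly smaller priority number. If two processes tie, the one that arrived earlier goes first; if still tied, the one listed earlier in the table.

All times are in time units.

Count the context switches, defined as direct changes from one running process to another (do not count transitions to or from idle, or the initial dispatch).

Schedule: | T1 0-1 | T2 1-6 | T1 6-20 | T3 20-32 |
Completion: T1=20  T2=6  T3=32
Turnaround (C−A): T1=20  T2=5  T3=29

3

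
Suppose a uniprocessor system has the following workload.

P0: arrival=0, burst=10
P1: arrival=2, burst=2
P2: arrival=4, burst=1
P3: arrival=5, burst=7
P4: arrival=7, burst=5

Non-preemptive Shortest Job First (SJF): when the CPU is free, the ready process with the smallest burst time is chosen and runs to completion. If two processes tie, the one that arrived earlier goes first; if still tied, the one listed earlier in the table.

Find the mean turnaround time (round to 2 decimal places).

11.80

Timeline: | P0 0-10 | P2 10-11 | P1 11-13 | P4 13-18 | P3 18-25 |
Completion: P0=10  P1=13  P2=11  P3=25  P4=18
Turnaround (C−A): P0=10  P1=11  P2=7  P3=20  P4=11
Turnaround times: P0=10, P1=11, P2=7, P3=20, P4=11
Average turnaround = (10+11+7+20+11) / 5 = 59/5 = 11.80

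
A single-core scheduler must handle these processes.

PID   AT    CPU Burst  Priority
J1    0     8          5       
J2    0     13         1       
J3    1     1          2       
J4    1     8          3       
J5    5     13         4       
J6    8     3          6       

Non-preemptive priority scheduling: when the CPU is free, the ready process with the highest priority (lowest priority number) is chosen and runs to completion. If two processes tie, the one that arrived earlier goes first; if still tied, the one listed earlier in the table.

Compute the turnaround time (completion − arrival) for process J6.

38

Timeline: | J2 0-13 | J3 13-14 | J4 14-22 | J5 22-35 | J1 35-43 | J6 43-46 |
Completion: J1=43  J2=13  J3=14  J4=22  J5=35  J6=46
Turnaround(J6) = completion − arrival = 46 − 8 = 38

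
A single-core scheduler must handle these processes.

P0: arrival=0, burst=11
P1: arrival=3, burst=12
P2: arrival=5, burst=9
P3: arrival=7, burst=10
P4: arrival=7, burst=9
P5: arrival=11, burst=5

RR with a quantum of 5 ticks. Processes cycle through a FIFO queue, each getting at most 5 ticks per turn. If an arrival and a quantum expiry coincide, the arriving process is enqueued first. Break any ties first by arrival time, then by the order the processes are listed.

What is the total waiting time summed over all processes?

200

Timeline: | P0 0-5 | P1 5-10 | P2 10-15 | P0 15-20 | P3 20-25 | P4 25-30 | P1 30-35 | P5 35-40 | P2 40-44 | P0 44-45 | P3 45-50 | P4 50-54 | P1 54-56 |
Completion: P0=45  P1=56  P2=44  P3=50  P4=54  P5=40
Waiting = turnaround − burst: P0=34, P1=41, P2=30, P3=33, P4=38, P5=24
Total waiting = 34 + 41 + 30 + 33 + 38 + 24 = 200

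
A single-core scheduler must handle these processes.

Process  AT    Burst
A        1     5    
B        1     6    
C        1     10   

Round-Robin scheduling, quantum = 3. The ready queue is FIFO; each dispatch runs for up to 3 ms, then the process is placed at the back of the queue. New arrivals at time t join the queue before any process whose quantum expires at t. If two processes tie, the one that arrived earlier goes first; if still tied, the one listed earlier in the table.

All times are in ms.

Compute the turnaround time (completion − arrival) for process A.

Gantt: | idle 0-1 | A 1-4 | B 4-7 | C 7-10 | A 10-12 | B 12-15 | C 15-22 |
Completion: A=12  B=15  C=22
Turnaround (C−A): A=11  B=14  C=21
Turnaround(A) = completion − arrival = 12 − 1 = 11

11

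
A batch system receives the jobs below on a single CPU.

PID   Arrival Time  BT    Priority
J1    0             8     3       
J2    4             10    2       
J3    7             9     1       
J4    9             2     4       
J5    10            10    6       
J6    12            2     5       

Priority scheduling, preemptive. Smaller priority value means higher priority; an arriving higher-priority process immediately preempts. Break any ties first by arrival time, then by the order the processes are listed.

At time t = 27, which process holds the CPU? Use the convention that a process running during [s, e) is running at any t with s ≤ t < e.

J4

Schedule: | J1 0-4 | J2 4-7 | J3 7-16 | J2 16-23 | J1 23-27 | J4 27-29 | J6 29-31 | J5 31-41 |
Completion: J1=27  J2=23  J3=16  J4=29  J5=41  J6=31
Turnaround (C−A): J1=27  J2=19  J3=9  J4=20  J5=31  J6=19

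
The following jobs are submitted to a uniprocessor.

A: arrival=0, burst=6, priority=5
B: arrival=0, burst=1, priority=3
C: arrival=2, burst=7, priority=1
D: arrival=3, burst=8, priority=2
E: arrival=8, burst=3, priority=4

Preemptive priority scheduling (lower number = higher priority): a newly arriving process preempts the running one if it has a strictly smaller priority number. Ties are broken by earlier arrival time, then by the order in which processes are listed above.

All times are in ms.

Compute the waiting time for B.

Schedule: | B 0-1 | A 1-2 | C 2-9 | D 9-17 | E 17-20 | A 20-25 |
Completion: A=25  B=1  C=9  D=17  E=20
Waiting(B) = turnaround − burst = 1 − 1 = 0

0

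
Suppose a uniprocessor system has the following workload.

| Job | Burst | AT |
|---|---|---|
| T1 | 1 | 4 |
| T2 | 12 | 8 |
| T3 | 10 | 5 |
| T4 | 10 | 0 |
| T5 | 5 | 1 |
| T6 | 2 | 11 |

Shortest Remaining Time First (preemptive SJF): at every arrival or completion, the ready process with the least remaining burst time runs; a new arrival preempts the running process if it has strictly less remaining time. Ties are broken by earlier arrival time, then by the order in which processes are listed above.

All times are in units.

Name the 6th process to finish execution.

Schedule: | T4 0-1 | T5 1-4 | T1 4-5 | T5 5-7 | T4 7-11 | T6 11-13 | T4 13-18 | T3 18-28 | T2 28-40 |
Completion: T1=5  T2=40  T3=28  T4=18  T5=7  T6=13
Turnaround (C−A): T1=1  T2=32  T3=23  T4=18  T5=6  T6=2
Finish order: T1 → T5 → T6 → T4 → T3 → T2

T2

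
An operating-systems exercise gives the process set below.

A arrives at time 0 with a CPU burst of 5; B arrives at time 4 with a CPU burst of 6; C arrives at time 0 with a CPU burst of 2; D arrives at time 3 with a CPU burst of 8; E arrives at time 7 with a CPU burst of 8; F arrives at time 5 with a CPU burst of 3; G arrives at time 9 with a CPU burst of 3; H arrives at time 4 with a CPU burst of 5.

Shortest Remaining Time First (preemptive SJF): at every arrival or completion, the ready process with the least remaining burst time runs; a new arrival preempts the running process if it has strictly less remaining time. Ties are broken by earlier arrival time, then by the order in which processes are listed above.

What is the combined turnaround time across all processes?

Timeline: | C 0-2 | A 2-7 | F 7-10 | G 10-13 | H 13-18 | B 18-24 | D 24-32 | E 32-40 |
Completion: A=7  B=24  C=2  D=32  E=40  F=10  G=13  H=18
Turnaround (C−A): A=7  B=20  C=2  D=29  E=33  F=5  G=4  H=14
Turnaround = completion − arrival: A=7, B=20, C=2, D=29, E=33, F=5, G=4, H=14
Total turnaround = 7 + 20 + 2 + 29 + 33 + 5 + 4 + 14 = 114

114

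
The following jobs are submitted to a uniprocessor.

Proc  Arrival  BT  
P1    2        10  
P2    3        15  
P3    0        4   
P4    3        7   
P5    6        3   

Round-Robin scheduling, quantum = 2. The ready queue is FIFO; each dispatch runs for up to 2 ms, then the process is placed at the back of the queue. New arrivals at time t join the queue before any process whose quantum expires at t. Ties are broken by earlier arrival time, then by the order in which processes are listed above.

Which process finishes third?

Gantt: | P3 0-2 | P1 2-4 | P3 4-6 | P2 6-8 | P4 8-10 | P1 10-12 | P5 12-14 | P2 14-16 | P4 16-18 | P1 18-20 | P5 20-21 | P2 21-23 | P4 23-25 | P1 25-27 | P2 27-29 | P4 29-30 | P1 30-32 | P2 32-39 |
Completion: P1=32  P2=39  P3=6  P4=30  P5=21
Turnaround (C−A): P1=30  P2=36  P3=6  P4=27  P5=15
Finish order: P3 → P5 → P4 → P1 → P2

P4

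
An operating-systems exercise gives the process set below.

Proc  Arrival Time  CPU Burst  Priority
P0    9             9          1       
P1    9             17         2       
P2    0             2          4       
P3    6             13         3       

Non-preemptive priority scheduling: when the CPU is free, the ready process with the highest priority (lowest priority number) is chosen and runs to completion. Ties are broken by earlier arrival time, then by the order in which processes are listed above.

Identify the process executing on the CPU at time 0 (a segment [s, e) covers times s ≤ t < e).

P2

Timeline: | P2 0-2 | idle 2-6 | P3 6-19 | P0 19-28 | P1 28-45 |
Completion: P0=28  P1=45  P2=2  P3=19
Turnaround (C−A): P0=19  P1=36  P2=2  P3=13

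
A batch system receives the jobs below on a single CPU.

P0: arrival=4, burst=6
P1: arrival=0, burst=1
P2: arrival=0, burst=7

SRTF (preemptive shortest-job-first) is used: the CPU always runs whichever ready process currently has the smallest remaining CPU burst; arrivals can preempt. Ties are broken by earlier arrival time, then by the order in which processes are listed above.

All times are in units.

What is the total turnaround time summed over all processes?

Schedule: | P1 0-1 | P2 1-8 | P0 8-14 |
Completion: P0=14  P1=1  P2=8
Turnaround = completion − arrival: P0=10, P1=1, P2=8
Total turnaround = 10 + 1 + 8 = 19

19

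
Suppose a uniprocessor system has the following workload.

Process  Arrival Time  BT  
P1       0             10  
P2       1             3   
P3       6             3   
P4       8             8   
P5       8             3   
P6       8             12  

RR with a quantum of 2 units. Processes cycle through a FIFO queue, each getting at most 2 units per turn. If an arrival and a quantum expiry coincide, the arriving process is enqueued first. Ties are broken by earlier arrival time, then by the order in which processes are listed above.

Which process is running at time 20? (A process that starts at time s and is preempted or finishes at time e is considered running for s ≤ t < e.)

P4

Timeline: | P1 0-2 | P2 2-4 | P1 4-6 | P2 6-7 | P3 7-9 | P1 9-11 | P4 11-13 | P5 13-15 | P6 15-17 | P3 17-18 | P1 18-20 | P4 20-22 | P5 22-23 | P6 23-25 | P1 25-27 | P4 27-29 | P6 29-31 | P4 31-33 | P6 33-39 |
Completion: P1=27  P2=7  P3=18  P4=33  P5=23  P6=39
Turnaround (C−A): P1=27  P2=6  P3=12  P4=25  P5=15  P6=31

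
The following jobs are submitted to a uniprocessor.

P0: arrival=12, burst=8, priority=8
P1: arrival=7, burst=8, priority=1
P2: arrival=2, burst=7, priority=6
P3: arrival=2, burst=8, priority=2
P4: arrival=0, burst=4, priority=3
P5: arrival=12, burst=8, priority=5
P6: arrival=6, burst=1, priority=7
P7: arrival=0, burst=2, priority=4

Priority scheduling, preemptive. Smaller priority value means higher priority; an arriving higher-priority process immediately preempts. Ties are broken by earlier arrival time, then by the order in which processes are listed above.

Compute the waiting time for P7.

Schedule: | P4 0-2 | P3 2-7 | P1 7-15 | P3 15-18 | P4 18-20 | P7 20-22 | P5 22-30 | P2 30-37 | P6 37-38 | P0 38-46 |
Completion: P0=46  P1=15  P2=37  P3=18  P4=20  P5=30  P6=38  P7=22
Turnaround (C−A): P0=34  P1=8  P2=35  P3=16  P4=20  P5=18  P6=32  P7=22
Waiting(P7) = turnaround − burst = 22 − 2 = 20

20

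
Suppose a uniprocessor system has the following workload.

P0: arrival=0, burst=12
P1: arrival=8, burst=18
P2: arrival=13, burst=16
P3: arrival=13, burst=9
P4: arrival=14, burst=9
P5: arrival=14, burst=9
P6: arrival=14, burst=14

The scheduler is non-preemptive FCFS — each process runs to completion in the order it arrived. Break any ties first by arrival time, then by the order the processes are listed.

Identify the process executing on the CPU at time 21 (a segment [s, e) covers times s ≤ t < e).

Timeline: | P0 0-12 | P1 12-30 | P2 30-46 | P3 46-55 | P4 55-64 | P5 64-73 | P6 73-87 |
Completion: P0=12  P1=30  P2=46  P3=55  P4=64  P5=73  P6=87
Turnaround (C−A): P0=12  P1=22  P2=33  P3=42  P4=50  P5=59  P6=73

P1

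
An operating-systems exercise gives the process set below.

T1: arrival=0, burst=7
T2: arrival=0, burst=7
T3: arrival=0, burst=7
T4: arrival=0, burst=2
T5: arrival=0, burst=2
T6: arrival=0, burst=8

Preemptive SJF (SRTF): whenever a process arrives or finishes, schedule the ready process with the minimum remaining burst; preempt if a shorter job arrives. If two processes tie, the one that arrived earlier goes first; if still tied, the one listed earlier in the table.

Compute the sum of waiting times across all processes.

Schedule: | T4 0-2 | T5 2-4 | T1 4-11 | T2 11-18 | T3 18-25 | T6 25-33 |
Completion: T1=11  T2=18  T3=25  T4=2  T5=4  T6=33
Waiting = turnaround − burst: T1=4, T2=11, T3=18, T4=0, T5=2, T6=25
Total waiting = 4 + 11 + 18 + 0 + 2 + 25 = 60

60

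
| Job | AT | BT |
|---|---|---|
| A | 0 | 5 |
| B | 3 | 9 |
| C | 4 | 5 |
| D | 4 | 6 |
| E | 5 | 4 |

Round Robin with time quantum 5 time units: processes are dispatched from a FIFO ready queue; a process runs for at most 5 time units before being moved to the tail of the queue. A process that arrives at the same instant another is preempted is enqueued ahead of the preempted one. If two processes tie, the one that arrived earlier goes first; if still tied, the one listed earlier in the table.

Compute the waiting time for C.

Timeline: | A 0-5 | B 5-10 | C 10-15 | D 15-20 | E 20-24 | B 24-28 | D 28-29 |
Completion: A=5  B=28  C=15  D=29  E=24
Turnaround (C−A): A=5  B=25  C=11  D=25  E=19
Waiting(C) = turnaround − burst = 11 − 5 = 6

6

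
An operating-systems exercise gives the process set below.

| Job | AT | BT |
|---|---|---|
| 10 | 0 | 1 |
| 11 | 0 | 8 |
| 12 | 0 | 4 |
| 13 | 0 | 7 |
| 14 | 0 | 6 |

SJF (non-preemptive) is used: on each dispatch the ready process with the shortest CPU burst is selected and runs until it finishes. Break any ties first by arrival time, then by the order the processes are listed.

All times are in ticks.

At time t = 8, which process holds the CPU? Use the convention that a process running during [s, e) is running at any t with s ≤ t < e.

Timeline: | 10 0-1 | 12 1-5 | 14 5-11 | 13 11-18 | 11 18-26 |
Completion: 10=1  11=26  12=5  13=18  14=11
Turnaround (C−A): 10=1  11=26  12=5  13=18  14=11

14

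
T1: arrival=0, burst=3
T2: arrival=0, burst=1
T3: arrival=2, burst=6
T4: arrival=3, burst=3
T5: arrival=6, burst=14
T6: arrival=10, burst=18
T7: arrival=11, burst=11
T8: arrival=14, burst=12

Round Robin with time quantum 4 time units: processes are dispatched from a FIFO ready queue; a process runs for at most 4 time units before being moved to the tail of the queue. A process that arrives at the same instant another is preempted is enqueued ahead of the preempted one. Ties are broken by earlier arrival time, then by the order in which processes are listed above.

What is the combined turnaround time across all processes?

Timeline: | T1 0-3 | T2 3-4 | T3 4-8 | T4 8-11 | T5 11-15 | T3 15-17 | T6 17-21 | T7 21-25 | T8 25-29 | T5 29-33 | T6 33-37 | T7 37-41 | T8 41-45 | T5 45-49 | T6 49-53 | T7 53-56 | T8 56-60 | T5 60-62 | T6 62-68 |
Completion: T1=3  T2=4  T3=17  T4=11  T5=62  T6=68  T7=56  T8=60
Turnaround (C−A): T1=3  T2=4  T3=15  T4=8  T5=56  T6=58  T7=45  T8=46
Turnaround = completion − arrival: T1=3, T2=4, T3=15, T4=8, T5=56, T6=58, T7=45, T8=46
Total turnaround = 3 + 4 + 15 + 8 + 56 + 58 + 45 + 46 = 235

235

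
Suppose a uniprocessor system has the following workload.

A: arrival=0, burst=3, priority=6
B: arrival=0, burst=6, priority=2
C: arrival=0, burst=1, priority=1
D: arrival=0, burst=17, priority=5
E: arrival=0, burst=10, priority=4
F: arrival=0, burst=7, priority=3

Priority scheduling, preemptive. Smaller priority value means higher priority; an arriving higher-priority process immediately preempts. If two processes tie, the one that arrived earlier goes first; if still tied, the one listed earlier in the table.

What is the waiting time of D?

24

Gantt: | C 0-1 | B 1-7 | F 7-14 | E 14-24 | D 24-41 | A 41-44 |
Completion: A=44  B=7  C=1  D=41  E=24  F=14
Turnaround (C−A): A=44  B=7  C=1  D=41  E=24  F=14
Waiting(D) = turnaround − burst = 41 − 17 = 24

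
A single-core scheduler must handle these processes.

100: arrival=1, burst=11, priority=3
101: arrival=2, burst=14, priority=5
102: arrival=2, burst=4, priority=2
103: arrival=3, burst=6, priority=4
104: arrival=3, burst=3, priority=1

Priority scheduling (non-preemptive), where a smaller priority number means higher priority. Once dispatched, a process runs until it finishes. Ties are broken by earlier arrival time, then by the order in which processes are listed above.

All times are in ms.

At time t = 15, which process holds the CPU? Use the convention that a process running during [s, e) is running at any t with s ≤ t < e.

Schedule: | idle 0-1 | 100 1-12 | 104 12-15 | 102 15-19 | 103 19-25 | 101 25-39 |
Completion: 100=12  101=39  102=19  103=25  104=15

102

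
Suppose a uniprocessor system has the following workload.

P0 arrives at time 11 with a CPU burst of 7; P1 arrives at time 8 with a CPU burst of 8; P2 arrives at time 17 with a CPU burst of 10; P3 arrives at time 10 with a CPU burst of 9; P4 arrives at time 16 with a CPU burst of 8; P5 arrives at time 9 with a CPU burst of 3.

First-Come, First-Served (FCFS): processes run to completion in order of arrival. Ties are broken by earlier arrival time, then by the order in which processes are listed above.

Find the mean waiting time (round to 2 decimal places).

Gantt: | idle 0-8 | P1 8-16 | P5 16-19 | P3 19-28 | P0 28-35 | P4 35-43 | P2 43-53 |
Completion: P0=35  P1=16  P2=53  P3=28  P4=43  P5=19
Turnaround (C−A): P0=24  P1=8  P2=36  P3=18  P4=27  P5=10
Waiting times: P0=17, P1=0, P2=26, P3=9, P4=19, P5=7
Average waiting = (17+0+26+9+19+7) / 6 = 78/6 = 13.00

13.00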